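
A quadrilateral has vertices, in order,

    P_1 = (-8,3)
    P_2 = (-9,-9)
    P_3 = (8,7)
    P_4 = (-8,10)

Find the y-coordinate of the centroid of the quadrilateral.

Apply the shoelace formula. First the cross-terms c_i = x_i·y_{i+1} − x_{i+1}·y_i:
  99, 9, 136, 56  ⇒  2A = 300, A = 150.
Then Σ (y_i + y_{i+1})·c_i = 2428, so ȳ = 2428 / (6·150) = 607/225.

607/225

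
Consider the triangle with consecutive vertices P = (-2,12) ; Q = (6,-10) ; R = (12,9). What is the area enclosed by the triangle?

Apply Gauss's area formula: 2A = Σ (x_i·y_{i+1} − x_{i+1}·y_i), indices taken mod 3.
Σ = (-52) + (174) + (162) = 284
Area = |Σ|/2 = 142.

142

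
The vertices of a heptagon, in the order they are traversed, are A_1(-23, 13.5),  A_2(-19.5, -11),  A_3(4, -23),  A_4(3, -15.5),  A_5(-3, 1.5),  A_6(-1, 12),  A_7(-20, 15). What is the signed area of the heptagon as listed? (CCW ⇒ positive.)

Σ = (516.25) + (492.5) + (7) + (-42) + (-34.5) + (225) + (75) = 1239.25
Signed area = Σ/2 = 619.625 (positive ⇒ counter-clockwise traversal).

619.625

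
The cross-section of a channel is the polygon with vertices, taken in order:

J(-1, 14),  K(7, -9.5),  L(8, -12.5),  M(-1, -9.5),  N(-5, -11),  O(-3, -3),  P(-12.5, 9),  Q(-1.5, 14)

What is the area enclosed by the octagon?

238

Cross-terms: -88.5, -11.5, -88.5, -36.5, -18, -64.5, -161.5, -7  ⇒  Σ = -476
Area = |Σ|/2 = 238.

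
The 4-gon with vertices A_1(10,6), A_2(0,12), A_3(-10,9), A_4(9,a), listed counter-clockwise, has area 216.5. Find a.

-11

Write out the shoelace sum; only the two edges meeting at A_4 involve a:
2·Area = [((-10)·a − 9·9) + (9·6 − 10·a)] + 240
       = -20·a + 213 = 433
⇒ a = -11.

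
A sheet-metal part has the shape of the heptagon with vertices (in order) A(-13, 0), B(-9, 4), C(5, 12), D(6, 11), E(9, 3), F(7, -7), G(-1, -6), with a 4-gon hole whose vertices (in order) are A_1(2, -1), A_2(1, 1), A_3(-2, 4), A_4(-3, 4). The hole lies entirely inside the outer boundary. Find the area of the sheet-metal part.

Outer boundary:
A→B: (-13)(4) − (-9)(0) = -52
B→C: (-9)(12) − (5)(4) = -128
C→D: (5)(11) − (6)(12) = -17
D→E: (6)(3) − (9)(11) = -81
E→F: (9)(-7) − (7)(3) = -84
F→G: (7)(-6) − (-1)(-7) = -49
G→A: (-1)(0) − (-13)(-6) = -78
Σ = -489
Area = |Σ|/2 = 244.5.
Hole:
Apply the shoelace (surveyor's) formula: 2A = Σ (x_i·y_{i+1} − x_{i+1}·y_i), indices taken mod 4.
A_1→A_2: (2)(1) − (1)(-1) = 3
A_2→A_3: (1)(4) − (-2)(1) = 6
A_3→A_4: (-2)(4) − (-3)(4) = 4
A_4→A_1: (-3)(-1) − (2)(4) = -5
Σ = 8
Area = |Σ|/2 = 4.
Net area = 244.5 − 4 = 240.5.

240.5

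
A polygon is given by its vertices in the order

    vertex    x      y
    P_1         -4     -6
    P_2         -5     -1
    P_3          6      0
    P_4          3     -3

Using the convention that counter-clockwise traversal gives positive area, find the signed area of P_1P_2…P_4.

P_1→P_2: (-4)(-1) − (-5)(-6) = -26
P_2→P_3: (-5)(0) − (6)(-1) = 6
P_3→P_4: (6)(-3) − (3)(0) = -18
P_4→P_1: (3)(-6) − (-4)(-3) = -30
Σ = -68
Signed area = Σ/2 = -34 (negative ⇒ clockwise traversal).

-34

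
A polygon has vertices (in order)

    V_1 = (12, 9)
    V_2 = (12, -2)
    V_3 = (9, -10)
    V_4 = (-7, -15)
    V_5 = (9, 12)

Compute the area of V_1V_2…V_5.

Σ = (-132) + (-102) + (-205) + (51) + (-63) = -451
Area = |Σ|/2 = 225.5.

225.5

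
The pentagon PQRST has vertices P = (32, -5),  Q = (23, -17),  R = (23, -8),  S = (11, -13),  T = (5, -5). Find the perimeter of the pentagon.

|PQ| = √((-9)² + (-12)²) = √225 = 15
|QR| = √((0)² + (9)²) = √81 = 9
|RS| = √((-12)² + (-5)²) = √169 = 13
|ST| = √((-6)² + (8)²) = √100 = 10
|TP| = √((27)² + (0)²) = √729 = 27
Perimeter = 15 + 9 + 13 + 10 + 27 = 74.

74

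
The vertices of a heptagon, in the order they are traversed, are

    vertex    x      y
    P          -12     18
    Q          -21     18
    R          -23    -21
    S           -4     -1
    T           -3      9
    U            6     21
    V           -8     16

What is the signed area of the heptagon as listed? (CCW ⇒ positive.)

556

Apply the shoelace formula: 2A = Σ (x_i·y_{i+1} − x_{i+1}·y_i), indices taken mod 7.
Cross-terms: 162, 855, -61, -39, -117, 264, 48  ⇒  Σ = 1112
Signed area = Σ/2 = 556 (positive ⇒ counter-clockwise traversal).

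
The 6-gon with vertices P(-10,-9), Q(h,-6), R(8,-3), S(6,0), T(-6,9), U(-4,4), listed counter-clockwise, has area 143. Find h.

Write out the shoelace sum; only the two edges meeting at Q involve h:
2·Area = [((-10)·(-6) − h·(-9)) + (h·(-3) − 8·(-6))] + 160
       = 6·h + 268 = 286
⇒ h = 3.

3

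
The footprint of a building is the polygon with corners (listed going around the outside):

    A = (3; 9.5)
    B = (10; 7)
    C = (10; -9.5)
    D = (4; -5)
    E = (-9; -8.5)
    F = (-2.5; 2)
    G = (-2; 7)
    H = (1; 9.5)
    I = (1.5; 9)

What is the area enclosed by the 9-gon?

213.375

Σ = (-74) + (-165) + (-12) + (-79) + (-39.25) + (-13.5) + (-26) + (-5.25) + (-12.75) = -426.75
Area = |Σ|/2 = 213.375.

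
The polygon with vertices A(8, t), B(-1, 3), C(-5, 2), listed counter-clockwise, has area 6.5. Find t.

2

Write out the shoelace sum; only the two edges meeting at A involve t:
2·Area = [((-5)·t − 8·2) + (8·3 − (-1)·t)] + 13
       = -4·t + 21 = 13
⇒ t = 2.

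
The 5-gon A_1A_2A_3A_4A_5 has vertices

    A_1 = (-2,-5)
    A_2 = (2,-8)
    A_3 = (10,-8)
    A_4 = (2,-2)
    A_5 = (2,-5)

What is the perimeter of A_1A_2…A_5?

30

|A_1A_2| = √((4)² + (-3)²) = √25 = 5
|A_2A_3| = √((8)² + (0)²) = √64 = 8
|A_3A_4| = √((-8)² + (6)²) = √100 = 10
|A_4A_5| = √((0)² + (-3)²) = √9 = 3
|A_5A_1| = √((-4)² + (0)²) = √16 = 4
Perimeter = 5 + 8 + 10 + 3 + 4 = 30.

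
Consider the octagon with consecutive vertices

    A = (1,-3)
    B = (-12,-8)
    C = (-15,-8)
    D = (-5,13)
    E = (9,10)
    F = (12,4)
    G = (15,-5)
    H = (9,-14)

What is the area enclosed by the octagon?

Apply the surveyor's formula: 2A = Σ (x_i·y_{i+1} − x_{i+1}·y_i), indices taken mod 8.
Cross-terms: -44, -24, -235, -167, -84, -120, -165, -13  ⇒  Σ = -852
Area = |Σ|/2 = 426.

426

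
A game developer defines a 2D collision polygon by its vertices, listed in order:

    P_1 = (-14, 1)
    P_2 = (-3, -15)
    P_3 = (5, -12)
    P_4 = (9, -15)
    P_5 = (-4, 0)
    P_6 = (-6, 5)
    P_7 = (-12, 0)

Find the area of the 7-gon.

P_1→P_2: (-14)(-15) − (-3)(1) = 213
P_2→P_3: (-3)(-12) − (5)(-15) = 111
P_3→P_4: (5)(-15) − (9)(-12) = 33
P_4→P_5: (9)(0) − (-4)(-15) = -60
P_5→P_6: (-4)(5) − (-6)(0) = -20
P_6→P_7: (-6)(0) − (-12)(5) = 60
P_7→P_1: (-12)(1) − (-14)(0) = -12
Σ = 325
Area = |Σ|/2 = 162.5.

162.5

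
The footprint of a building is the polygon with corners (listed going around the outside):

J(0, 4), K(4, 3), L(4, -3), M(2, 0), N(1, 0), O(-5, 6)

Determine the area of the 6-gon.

Apply the surveyor's formula: 2A = Σ (x_i·y_{i+1} − x_{i+1}·y_i), indices taken mod 6.
Σ = (-16) + (-24) + (6) + (0) + (6) + (-20) = -48
Area = |Σ|/2 = 24.

24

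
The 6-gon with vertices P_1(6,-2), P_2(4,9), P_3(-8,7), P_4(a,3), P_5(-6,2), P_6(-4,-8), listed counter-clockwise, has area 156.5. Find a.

-9

The doubled signed area Σ (x_i y_{i+1} − x_{i+1} y_i) is linear in a.
With a=0 it equals 268; the coefficient of a is -5 (from the two edges through P_4).
So -5·a + 268 = 2·156.5 = 313 ⇒ a = -9.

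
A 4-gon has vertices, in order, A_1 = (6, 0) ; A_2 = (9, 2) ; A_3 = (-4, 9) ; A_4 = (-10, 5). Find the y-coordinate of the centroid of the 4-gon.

13/3

Apply the shoelace (surveyor's) formula. First the cross-terms c_i = x_i·y_{i+1} − x_{i+1}·y_i:
  12, 89, 70, -30  ⇒  2A = 141, A = 70.5.
Then Σ (y_i + y_{i+1})·c_i = 1833, so ȳ = 1833 / (6·70.5) = 13/3.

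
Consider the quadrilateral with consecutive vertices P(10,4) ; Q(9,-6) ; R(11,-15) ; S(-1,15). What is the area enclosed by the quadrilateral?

Apply the surveyor's formula: 2A = Σ (x_i·y_{i+1} − x_{i+1}·y_i), indices taken mod 4.
Σ = (-96) + (-69) + (150) + (-154) = -169
Area = |Σ|/2 = 84.5.

84.5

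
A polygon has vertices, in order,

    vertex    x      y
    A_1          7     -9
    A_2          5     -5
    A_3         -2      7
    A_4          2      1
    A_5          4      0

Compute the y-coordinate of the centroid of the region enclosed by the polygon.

Apply Gauss's area formula. First the cross-terms c_i = x_i·y_{i+1} − x_{i+1}·y_i:
  10, 25, -16, -4, -36  ⇒  2A = -21, A = -10.5.
Then Σ (y_i + y_{i+1})·c_i = 102, so ȳ = 102 / (6·(-10.5)) = -34/21.

-34/21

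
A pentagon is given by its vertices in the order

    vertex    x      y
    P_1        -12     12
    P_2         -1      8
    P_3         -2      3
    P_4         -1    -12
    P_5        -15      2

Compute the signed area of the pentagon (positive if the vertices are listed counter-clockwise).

Cross-terms: -84, 13, 27, -182, -156  ⇒  Σ = -382
Signed area = Σ/2 = -191 (negative ⇒ clockwise traversal).

-191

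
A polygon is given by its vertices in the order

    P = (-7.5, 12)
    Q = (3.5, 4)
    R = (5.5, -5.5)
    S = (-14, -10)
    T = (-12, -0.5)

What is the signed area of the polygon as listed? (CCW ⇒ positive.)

-253

P→Q: (-7.5)(4) − (3.5)(12) = -72
Q→R: (3.5)(-5.5) − (5.5)(4) = -41.25
R→S: (5.5)(-10) − (-14)(-5.5) = -132
S→T: (-14)(-0.5) − (-12)(-10) = -113
T→P: (-12)(12) − (-7.5)(-0.5) = -147.75
Σ = -506
Signed area = Σ/2 = -253 (negative ⇒ clockwise traversal).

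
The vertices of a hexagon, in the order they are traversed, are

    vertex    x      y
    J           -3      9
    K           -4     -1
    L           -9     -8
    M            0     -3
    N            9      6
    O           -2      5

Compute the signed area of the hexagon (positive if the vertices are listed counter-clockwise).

Cross-terms: 39, 23, 27, 27, 57, -3  ⇒  Σ = 170
Signed area = Σ/2 = 85 (positive ⇒ counter-clockwise traversal).

85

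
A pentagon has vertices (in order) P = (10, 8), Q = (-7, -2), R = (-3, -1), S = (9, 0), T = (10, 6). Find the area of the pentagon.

P→Q: (10)(-2) − (-7)(8) = 36
Q→R: (-7)(-1) − (-3)(-2) = 1
R→S: (-3)(0) − (9)(-1) = 9
S→T: (9)(6) − (10)(0) = 54
T→P: (10)(8) − (10)(6) = 20
Σ = 120
Area = |Σ|/2 = 60.

60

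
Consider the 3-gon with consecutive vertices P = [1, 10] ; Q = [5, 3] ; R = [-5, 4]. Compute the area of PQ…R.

33

Apply the shoelace (surveyor's) formula: 2A = Σ (x_i·y_{i+1} − x_{i+1}·y_i), indices taken mod 3.
Cross-terms: -47, 35, -54  ⇒  Σ = -66
Area = |Σ|/2 = 33.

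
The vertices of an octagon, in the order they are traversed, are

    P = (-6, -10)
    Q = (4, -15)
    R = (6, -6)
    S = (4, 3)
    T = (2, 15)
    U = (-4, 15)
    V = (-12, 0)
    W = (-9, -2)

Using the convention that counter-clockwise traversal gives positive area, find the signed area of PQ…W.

332

Apply the shoelace (surveyor's) formula: 2A = Σ (x_i·y_{i+1} − x_{i+1}·y_i), indices taken mod 8.
Σ = (130) + (66) + (42) + (54) + (90) + (180) + (24) + (78) = 664
Signed area = Σ/2 = 332 (positive ⇒ counter-clockwise traversal).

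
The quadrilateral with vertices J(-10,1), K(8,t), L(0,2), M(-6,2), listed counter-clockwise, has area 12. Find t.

The doubled signed area Σ (x_i y_{i+1} − x_{i+1} y_i) is linear in t.
With t=0 it equals 34; the coefficient of t is -10 (from the two edges through K).
So -10·t + 34 = 2·12 = 24 ⇒ t = 1.

1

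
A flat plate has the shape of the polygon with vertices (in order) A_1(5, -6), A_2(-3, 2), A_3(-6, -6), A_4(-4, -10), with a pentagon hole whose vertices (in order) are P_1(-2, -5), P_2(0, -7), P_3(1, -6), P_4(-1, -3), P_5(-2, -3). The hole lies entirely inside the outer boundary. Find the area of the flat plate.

Outer boundary:
A_1→A_2: (5)(2) − (-3)(-6) = -8
A_2→A_3: (-3)(-6) − (-6)(2) = 30
A_3→A_4: (-6)(-10) − (-4)(-6) = 36
A_4→A_1: (-4)(-6) − (5)(-10) = 74
Σ = 132
Area = |Σ|/2 = 66.
Hole:
Apply Gauss's area formula: 2A = Σ (x_i·y_{i+1} − x_{i+1}·y_i), indices taken mod 5.
Cross-terms: 14, 7, -9, -3, 4  ⇒  Σ = 13
Area = |Σ|/2 = 6.5.
Net area = 66 − 6.5 = 59.5.

59.5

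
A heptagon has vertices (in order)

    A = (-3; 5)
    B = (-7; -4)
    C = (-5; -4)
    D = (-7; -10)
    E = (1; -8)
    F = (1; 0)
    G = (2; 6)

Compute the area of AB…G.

Cross-terms: 47, 8, 22, 66, 8, 6, 28  ⇒  Σ = 185
Area = |Σ|/2 = 92.5.

92.5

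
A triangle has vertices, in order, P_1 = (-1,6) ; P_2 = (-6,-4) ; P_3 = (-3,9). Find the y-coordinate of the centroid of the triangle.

Apply the shoelace formula. First the cross-terms c_i = x_i·y_{i+1} − x_{i+1}·y_i:
  40, -66, -9  ⇒  2A = -35, A = -17.5.
Then Σ (y_i + y_{i+1})·c_i = -385, so ȳ = -385 / (6·(-17.5)) = 11/3.

11/3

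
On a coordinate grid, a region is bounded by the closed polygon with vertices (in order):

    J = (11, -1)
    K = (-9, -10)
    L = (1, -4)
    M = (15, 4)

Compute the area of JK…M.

34

Apply the shoelace formula: 2A = Σ (x_i·y_{i+1} − x_{i+1}·y_i), indices taken mod 4.
Σ = (-119) + (46) + (64) + (-59) = -68
Area = |Σ|/2 = 34.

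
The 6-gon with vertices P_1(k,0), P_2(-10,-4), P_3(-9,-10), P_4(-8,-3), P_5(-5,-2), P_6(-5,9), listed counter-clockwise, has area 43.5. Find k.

-10

Write out the shoelace sum; only the two edges meeting at P_1 involve k:
2·Area = [((-5)·0 − k·9) + (k·(-4) − (-10)·0)] + -43
       = -13·k + -43 = 87
⇒ k = -10.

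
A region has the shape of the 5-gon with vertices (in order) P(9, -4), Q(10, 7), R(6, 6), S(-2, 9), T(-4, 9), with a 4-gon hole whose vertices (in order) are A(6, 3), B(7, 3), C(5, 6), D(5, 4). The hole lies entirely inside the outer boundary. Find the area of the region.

Outer boundary:
Cross-terms: 103, 18, 66, 18, -65  ⇒  Σ = 140
Area = |Σ|/2 = 70.
Hole:
Apply Gauss's area formula: 2A = Σ (x_i·y_{i+1} − x_{i+1}·y_i), indices taken mod 4.
A→B: (6)(3) − (7)(3) = -3
B→C: (7)(6) − (5)(3) = 27
C→D: (5)(4) − (5)(6) = -10
D→A: (5)(3) − (6)(4) = -9
Σ = 5
Area = |Σ|/2 = 2.5.
Net area = 70 − 2.5 = 67.5.

67.5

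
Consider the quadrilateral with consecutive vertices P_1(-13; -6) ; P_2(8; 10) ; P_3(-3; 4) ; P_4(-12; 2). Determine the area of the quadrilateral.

60

Apply the shoelace formula: 2A = Σ (x_i·y_{i+1} − x_{i+1}·y_i), indices taken mod 4.
P_1→P_2: (-13)(10) − (8)(-6) = -82
P_2→P_3: (8)(4) − (-3)(10) = 62
P_3→P_4: (-3)(2) − (-12)(4) = 42
P_4→P_1: (-12)(-6) − (-13)(2) = 98
Σ = 120
Area = |Σ|/2 = 60.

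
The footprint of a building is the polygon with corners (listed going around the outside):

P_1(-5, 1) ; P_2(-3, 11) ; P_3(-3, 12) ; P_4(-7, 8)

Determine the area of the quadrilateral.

Apply Gauss's area formula: 2A = Σ (x_i·y_{i+1} − x_{i+1}·y_i), indices taken mod 4.
P_1→P_2: (-5)(11) − (-3)(1) = -52
P_2→P_3: (-3)(12) − (-3)(11) = -3
P_3→P_4: (-3)(8) − (-7)(12) = 60
P_4→P_1: (-7)(1) − (-5)(8) = 33
Σ = 38
Area = |Σ|/2 = 19.

19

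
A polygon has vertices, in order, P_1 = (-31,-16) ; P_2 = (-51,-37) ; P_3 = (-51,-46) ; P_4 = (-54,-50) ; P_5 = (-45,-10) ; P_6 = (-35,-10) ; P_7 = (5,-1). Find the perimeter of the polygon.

|P_1P_2| = √((-20)² + (-21)²) = √841 = 29
|P_2P_3| = √((0)² + (-9)²) = √81 = 9
|P_3P_4| = √((-3)² + (-4)²) = √25 = 5
|P_4P_5| = √((9)² + (40)²) = √1681 = 41
|P_5P_6| = √((10)² + (0)²) = √100 = 10
|P_6P_7| = √((40)² + (9)²) = √1681 = 41
|P_7P_1| = √((-36)² + (-15)²) = √1521 = 39
Perimeter = 29 + 9 + 5 + 41 + 10 + 41 + 39 = 174.

174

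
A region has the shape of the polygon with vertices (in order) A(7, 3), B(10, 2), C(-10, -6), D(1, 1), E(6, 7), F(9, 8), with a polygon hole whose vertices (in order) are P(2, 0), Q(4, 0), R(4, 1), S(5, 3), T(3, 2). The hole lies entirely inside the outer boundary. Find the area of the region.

Outer boundary:
Σ = (-16) + (-40) + (-4) + (1) + (-15) + (-29) = -103
Area = |Σ|/2 = 51.5.
Hole:
Σ = (0) + (4) + (7) + (1) + (-4) = 8
Area = |Σ|/2 = 4.
Net area = 51.5 − 4 = 47.5.

47.5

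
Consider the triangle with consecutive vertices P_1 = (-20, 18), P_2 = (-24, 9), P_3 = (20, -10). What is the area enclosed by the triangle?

236

Apply Gauss's area formula: 2A = Σ (x_i·y_{i+1} − x_{i+1}·y_i), indices taken mod 3.
P_1→P_2: (-20)(9) − (-24)(18) = 252
P_2→P_3: (-24)(-10) − (20)(9) = 60
P_3→P_1: (20)(18) − (-20)(-10) = 160
Σ = 472
Area = |Σ|/2 = 236.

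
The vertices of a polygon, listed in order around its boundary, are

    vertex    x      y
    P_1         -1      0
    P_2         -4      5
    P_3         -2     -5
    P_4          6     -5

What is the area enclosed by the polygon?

Σ = (-5) + (30) + (40) + (-5) = 60
Area = |Σ|/2 = 30.

30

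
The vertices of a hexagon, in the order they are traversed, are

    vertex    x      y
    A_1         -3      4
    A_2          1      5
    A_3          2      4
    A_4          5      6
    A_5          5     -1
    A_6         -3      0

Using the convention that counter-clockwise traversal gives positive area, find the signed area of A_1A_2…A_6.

Apply the shoelace (surveyor's) formula: 2A = Σ (x_i·y_{i+1} − x_{i+1}·y_i), indices taken mod 6.
Σ = (-19) + (-6) + (-8) + (-35) + (-3) + (-12) = -83
Signed area = Σ/2 = -41.5 (negative ⇒ clockwise traversal).

-41.5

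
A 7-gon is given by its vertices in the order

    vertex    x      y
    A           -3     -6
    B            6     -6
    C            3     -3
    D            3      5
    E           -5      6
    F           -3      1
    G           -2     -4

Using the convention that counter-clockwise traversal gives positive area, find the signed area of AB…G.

74

Σ = (54) + (0) + (24) + (43) + (13) + (14) + (0) = 148
Signed area = Σ/2 = 74 (positive ⇒ counter-clockwise traversal).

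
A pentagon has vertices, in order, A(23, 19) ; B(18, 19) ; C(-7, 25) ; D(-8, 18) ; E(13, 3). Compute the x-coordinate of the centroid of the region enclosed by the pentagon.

Apply the shoelace (surveyor's) formula. First the cross-terms c_i = x_i·y_{i+1} − x_{i+1}·y_i:
  95, 583, 74, -258, 178  ⇒  2A = 672, A = 336.
Then Σ (x_i + x_{i+1})·c_i = 14316, so x̄ = 14316 / (6·336) = 1193/168.

1193/168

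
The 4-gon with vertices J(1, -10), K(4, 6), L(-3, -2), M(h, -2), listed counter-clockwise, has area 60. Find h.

Write out the shoelace sum; only the two edges meeting at M involve h:
2·Area = [((-3)·(-2) − h·(-2)) + (h·(-10) − 1·(-2))] + 56
       = -8·h + 64 = 120
⇒ h = -7.

-7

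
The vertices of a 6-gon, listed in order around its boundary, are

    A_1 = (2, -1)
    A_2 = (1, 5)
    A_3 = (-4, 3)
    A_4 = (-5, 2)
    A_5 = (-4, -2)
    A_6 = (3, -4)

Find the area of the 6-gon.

43

A_1→A_2: (2)(5) − (1)(-1) = 11
A_2→A_3: (1)(3) − (-4)(5) = 23
A_3→A_4: (-4)(2) − (-5)(3) = 7
A_4→A_5: (-5)(-2) − (-4)(2) = 18
A_5→A_6: (-4)(-4) − (3)(-2) = 22
A_6→A_1: (3)(-1) − (2)(-4) = 5
Σ = 86
Area = |Σ|/2 = 43.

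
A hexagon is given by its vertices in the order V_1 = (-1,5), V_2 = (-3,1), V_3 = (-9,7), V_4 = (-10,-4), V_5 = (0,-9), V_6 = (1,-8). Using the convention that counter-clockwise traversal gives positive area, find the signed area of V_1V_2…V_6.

102

Apply the shoelace (surveyor's) formula: 2A = Σ (x_i·y_{i+1} − x_{i+1}·y_i), indices taken mod 6.
Cross-terms: 14, -12, 106, 90, 9, -3  ⇒  Σ = 204
Signed area = Σ/2 = 102 (positive ⇒ counter-clockwise traversal).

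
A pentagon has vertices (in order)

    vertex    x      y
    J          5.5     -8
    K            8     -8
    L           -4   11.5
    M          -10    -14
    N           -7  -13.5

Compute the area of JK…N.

209.125

Apply the shoelace (surveyor's) formula: 2A = Σ (x_i·y_{i+1} − x_{i+1}·y_i), indices taken mod 5.
J→K: (5.5)(-8) − (8)(-8) = 20
K→L: (8)(11.5) − (-4)(-8) = 60
L→M: (-4)(-14) − (-10)(11.5) = 171
M→N: (-10)(-13.5) − (-7)(-14) = 37
N→J: (-7)(-8) − (5.5)(-13.5) = 130.25
Σ = 418.25
Area = |Σ|/2 = 209.125.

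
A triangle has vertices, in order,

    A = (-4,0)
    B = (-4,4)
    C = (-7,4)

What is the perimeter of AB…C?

|AB| = √((0)² + (4)²) = √16 = 4
|BC| = √((-3)² + (0)²) = √9 = 3
|CA| = √((3)² + (-4)²) = √25 = 5
Perimeter = 4 + 3 + 5 = 12.

12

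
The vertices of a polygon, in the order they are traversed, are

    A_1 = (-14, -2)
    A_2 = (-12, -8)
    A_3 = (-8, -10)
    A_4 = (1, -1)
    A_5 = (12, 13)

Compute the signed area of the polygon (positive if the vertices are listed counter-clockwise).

Cross-terms: 88, 56, 18, 25, 158  ⇒  Σ = 345
Signed area = Σ/2 = 172.5 (positive ⇒ counter-clockwise traversal).

172.5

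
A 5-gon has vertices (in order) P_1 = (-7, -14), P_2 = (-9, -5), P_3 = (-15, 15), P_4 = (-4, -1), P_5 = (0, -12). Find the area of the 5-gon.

Cross-terms: -91, -210, 75, 48, -84  ⇒  Σ = -262
Area = |Σ|/2 = 131.

131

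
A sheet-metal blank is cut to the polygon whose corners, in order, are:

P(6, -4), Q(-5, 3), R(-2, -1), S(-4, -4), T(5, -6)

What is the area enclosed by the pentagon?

36.5

Apply Gauss's area formula: 2A = Σ (x_i·y_{i+1} − x_{i+1}·y_i), indices taken mod 5.
Σ = (-2) + (11) + (4) + (44) + (16) = 73
Area = |Σ|/2 = 36.5.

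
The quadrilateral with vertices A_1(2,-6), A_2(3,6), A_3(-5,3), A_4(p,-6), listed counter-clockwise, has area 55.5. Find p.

The doubled signed area Σ (x_i y_{i+1} − x_{i+1} y_i) is linear in p.
With p=0 it equals 111; the coefficient of p is -9 (from the two edges through A_4).
So -9·p + 111 = 2·55.5 = 111 ⇒ p = 0.

0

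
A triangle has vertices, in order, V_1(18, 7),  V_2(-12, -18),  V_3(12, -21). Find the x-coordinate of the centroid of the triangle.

Apply Gauss's area formula. First the cross-terms c_i = x_i·y_{i+1} − x_{i+1}·y_i:
  -240, 468, 462  ⇒  2A = 690, A = 345.
Then Σ (x_i + x_{i+1})·c_i = 12420, so x̄ = 12420 / (6·345) = 6.

6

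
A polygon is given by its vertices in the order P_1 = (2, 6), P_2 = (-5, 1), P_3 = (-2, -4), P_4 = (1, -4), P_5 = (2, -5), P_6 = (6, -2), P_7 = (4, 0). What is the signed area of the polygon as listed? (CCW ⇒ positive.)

63.5

Apply the surveyor's formula: 2A = Σ (x_i·y_{i+1} − x_{i+1}·y_i), indices taken mod 7.
Σ = (32) + (22) + (12) + (3) + (26) + (8) + (24) = 127
Signed area = Σ/2 = 63.5 (positive ⇒ counter-clockwise traversal).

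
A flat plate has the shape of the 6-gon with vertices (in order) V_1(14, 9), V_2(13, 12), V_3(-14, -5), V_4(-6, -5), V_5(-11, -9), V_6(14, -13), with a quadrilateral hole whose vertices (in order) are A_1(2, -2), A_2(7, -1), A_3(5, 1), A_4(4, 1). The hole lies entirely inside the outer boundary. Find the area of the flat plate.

377.5

Outer boundary:
Σ = (51) + (103) + (40) + (-1) + (269) + (308) = 770
Area = |Σ|/2 = 385.
Hole:
Cross-terms: 12, 12, 1, -10  ⇒  Σ = 15
Area = |Σ|/2 = 7.5.
Net area = 385 − 7.5 = 377.5.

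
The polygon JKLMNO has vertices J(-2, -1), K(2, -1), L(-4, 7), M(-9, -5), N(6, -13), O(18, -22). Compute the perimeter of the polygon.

88

|JK| = √((4)² + (0)²) = √16 = 4
|KL| = √((-6)² + (8)²) = √100 = 10
|LM| = √((-5)² + (-12)²) = √169 = 13
|MN| = √((15)² + (-8)²) = √289 = 17
|NO| = √((12)² + (-9)²) = √225 = 15
|OJ| = √((-20)² + (21)²) = √841 = 29
Perimeter = 4 + 10 + 13 + 17 + 15 + 29 = 88.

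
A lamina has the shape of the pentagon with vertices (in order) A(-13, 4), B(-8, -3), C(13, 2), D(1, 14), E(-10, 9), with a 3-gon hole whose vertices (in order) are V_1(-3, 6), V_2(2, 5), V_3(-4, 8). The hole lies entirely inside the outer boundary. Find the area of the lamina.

Outer boundary:
Apply the shoelace (surveyor's) formula: 2A = Σ (x_i·y_{i+1} − x_{i+1}·y_i), indices taken mod 5.
Σ = (71) + (23) + (180) + (149) + (77) = 500
Area = |Σ|/2 = 250.
Hole:
V_1→V_2: (-3)(5) − (2)(6) = -27
V_2→V_3: (2)(8) − (-4)(5) = 36
V_3→V_1: (-4)(6) − (-3)(8) = 0
Σ = 9
Area = |Σ|/2 = 4.5.
Net area = 250 − 4.5 = 245.5.

245.5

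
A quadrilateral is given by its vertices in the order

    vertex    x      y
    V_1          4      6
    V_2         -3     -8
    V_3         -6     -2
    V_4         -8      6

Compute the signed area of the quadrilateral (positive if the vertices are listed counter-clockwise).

-90

Apply the shoelace formula: 2A = Σ (x_i·y_{i+1} − x_{i+1}·y_i), indices taken mod 4.
Cross-terms: -14, -42, -52, -72  ⇒  Σ = -180
Signed area = Σ/2 = -90 (negative ⇒ clockwise traversal).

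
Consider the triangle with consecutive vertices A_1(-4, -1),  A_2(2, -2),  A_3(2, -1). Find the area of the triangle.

Apply the shoelace formula: 2A = Σ (x_i·y_{i+1} − x_{i+1}·y_i), indices taken mod 3.
Σ = (10) + (2) + (-6) = 6
Area = |Σ|/2 = 3.

3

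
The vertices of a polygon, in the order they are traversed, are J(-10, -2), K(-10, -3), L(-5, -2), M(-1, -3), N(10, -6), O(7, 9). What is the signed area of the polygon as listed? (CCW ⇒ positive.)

136

Cross-terms: 10, 5, 13, 36, 132, 76  ⇒  Σ = 272
Signed area = Σ/2 = 136 (positive ⇒ counter-clockwise traversal).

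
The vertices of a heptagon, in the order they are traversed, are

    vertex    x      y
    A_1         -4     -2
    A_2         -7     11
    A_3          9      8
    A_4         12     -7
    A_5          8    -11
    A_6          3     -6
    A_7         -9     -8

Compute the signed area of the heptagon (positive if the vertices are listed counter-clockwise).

Apply Gauss's area formula: 2A = Σ (x_i·y_{i+1} − x_{i+1}·y_i), indices taken mod 7.
Cross-terms: -58, -155, -159, -76, -15, -78, -14  ⇒  Σ = -555
Signed area = Σ/2 = -277.5 (negative ⇒ clockwise traversal).

-277.5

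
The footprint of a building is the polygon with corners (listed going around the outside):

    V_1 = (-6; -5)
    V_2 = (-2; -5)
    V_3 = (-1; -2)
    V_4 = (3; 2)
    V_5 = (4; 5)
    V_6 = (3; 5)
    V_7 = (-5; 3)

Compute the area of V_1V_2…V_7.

Apply the shoelace formula: 2A = Σ (x_i·y_{i+1} − x_{i+1}·y_i), indices taken mod 7.
Σ = (20) + (-1) + (4) + (7) + (5) + (34) + (43) = 112
Area = |Σ|/2 = 56.

56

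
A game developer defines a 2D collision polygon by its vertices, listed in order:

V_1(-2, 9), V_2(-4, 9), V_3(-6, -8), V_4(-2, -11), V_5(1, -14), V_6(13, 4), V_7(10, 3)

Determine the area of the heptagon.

Σ = (18) + (86) + (50) + (39) + (186) + (-1) + (96) = 474
Area = |Σ|/2 = 237.

237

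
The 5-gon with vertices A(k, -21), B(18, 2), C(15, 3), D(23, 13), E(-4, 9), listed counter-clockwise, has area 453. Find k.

The doubled signed area Σ (x_i y_{i+1} − x_{i+1} y_i) is linear in k.
With k=0 it equals 871; the coefficient of k is -7 (from the two edges through A).
So -7·k + 871 = 2·453 = 906 ⇒ k = -5.

-5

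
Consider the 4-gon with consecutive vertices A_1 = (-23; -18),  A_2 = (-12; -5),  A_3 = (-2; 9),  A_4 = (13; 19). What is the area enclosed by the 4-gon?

Apply the surveyor's formula: 2A = Σ (x_i·y_{i+1} − x_{i+1}·y_i), indices taken mod 4.
Σ = (-101) + (-118) + (-155) + (203) = -171
Area = |Σ|/2 = 85.5.

85.5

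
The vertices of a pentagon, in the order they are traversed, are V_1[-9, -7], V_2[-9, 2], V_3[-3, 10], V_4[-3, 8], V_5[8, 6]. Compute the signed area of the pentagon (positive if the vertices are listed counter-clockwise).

-121.5

Apply Gauss's area formula: 2A = Σ (x_i·y_{i+1} − x_{i+1}·y_i), indices taken mod 5.
V_1→V_2: (-9)(2) − (-9)(-7) = -81
V_2→V_3: (-9)(10) − (-3)(2) = -84
V_3→V_4: (-3)(8) − (-3)(10) = 6
V_4→V_5: (-3)(6) − (8)(8) = -82
V_5→V_1: (8)(-7) − (-9)(6) = -2
Σ = -243
Signed area = Σ/2 = -121.5 (negative ⇒ clockwise traversal).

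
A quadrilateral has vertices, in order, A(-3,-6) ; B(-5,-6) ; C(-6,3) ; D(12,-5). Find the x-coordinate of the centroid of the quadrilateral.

Apply the shoelace (surveyor's) formula. First the cross-terms c_i = x_i·y_{i+1} − x_{i+1}·y_i:
  -12, -51, -6, -87  ⇒  2A = -156, A = -78.
Then Σ (x_i + x_{i+1})·c_i = -162, so x̄ = -162 / (6·(-78)) = 9/26.

9/26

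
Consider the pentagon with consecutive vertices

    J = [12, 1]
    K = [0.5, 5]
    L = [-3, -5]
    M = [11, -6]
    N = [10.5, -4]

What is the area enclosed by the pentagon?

111.25

Σ = (59.5) + (12.5) + (73) + (19) + (58.5) = 222.5
Area = |Σ|/2 = 111.25.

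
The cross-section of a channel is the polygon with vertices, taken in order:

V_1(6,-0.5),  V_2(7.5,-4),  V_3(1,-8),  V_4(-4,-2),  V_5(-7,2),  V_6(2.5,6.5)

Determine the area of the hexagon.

111.5

Apply the shoelace (surveyor's) formula: 2A = Σ (x_i·y_{i+1} − x_{i+1}·y_i), indices taken mod 6.
Cross-terms: -20.25, -56, -34, -22, -50.5, -40.25  ⇒  Σ = -223
Area = |Σ|/2 = 111.5.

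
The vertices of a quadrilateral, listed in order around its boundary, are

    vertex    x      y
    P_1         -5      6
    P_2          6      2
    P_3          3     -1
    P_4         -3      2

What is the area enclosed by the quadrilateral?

31.5

Σ = (-46) + (-12) + (3) + (-8) = -63
Area = |Σ|/2 = 31.5.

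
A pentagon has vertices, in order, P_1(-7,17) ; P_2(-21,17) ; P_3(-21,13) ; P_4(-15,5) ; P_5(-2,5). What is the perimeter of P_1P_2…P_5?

54

|P_1P_2| = √((-14)² + (0)²) = √196 = 14
|P_2P_3| = √((0)² + (-4)²) = √16 = 4
|P_3P_4| = √((6)² + (-8)²) = √100 = 10
|P_4P_5| = √((13)² + (0)²) = √169 = 13
|P_5P_1| = √((-5)² + (12)²) = √169 = 13
Perimeter = 14 + 4 + 10 + 13 + 13 = 54.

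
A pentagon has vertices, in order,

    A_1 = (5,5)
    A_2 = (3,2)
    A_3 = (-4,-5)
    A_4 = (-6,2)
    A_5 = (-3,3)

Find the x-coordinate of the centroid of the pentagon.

-395/276

Apply Gauss's area formula. First the cross-terms c_i = x_i·y_{i+1} − x_{i+1}·y_i:
  -5, -7, -38, -12, -30  ⇒  2A = -92, A = -46.
Then Σ (x_i + x_{i+1})·c_i = 395, so x̄ = 395 / (6·(-46)) = -395/276.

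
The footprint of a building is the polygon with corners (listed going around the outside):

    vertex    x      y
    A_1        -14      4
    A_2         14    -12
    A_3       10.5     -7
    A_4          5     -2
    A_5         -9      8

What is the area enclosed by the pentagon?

Apply the shoelace formula: 2A = Σ (x_i·y_{i+1} − x_{i+1}·y_i), indices taken mod 5.
Σ = (112) + (28) + (14) + (22) + (76) = 252
Area = |Σ|/2 = 126.

126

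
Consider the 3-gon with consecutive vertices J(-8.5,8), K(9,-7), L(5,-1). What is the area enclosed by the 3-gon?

22.5

Apply the shoelace (surveyor's) formula: 2A = Σ (x_i·y_{i+1} − x_{i+1}·y_i), indices taken mod 3.
Cross-terms: -12.5, 26, 31.5  ⇒  Σ = 45
Area = |Σ|/2 = 22.5.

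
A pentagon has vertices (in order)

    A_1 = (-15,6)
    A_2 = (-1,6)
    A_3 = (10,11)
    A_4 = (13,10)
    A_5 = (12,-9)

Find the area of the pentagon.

A_1→A_2: (-15)(6) − (-1)(6) = -84
A_2→A_3: (-1)(11) − (10)(6) = -71
A_3→A_4: (10)(10) − (13)(11) = -43
A_4→A_5: (13)(-9) − (12)(10) = -237
A_5→A_1: (12)(6) − (-15)(-9) = -63
Σ = -498
Area = |Σ|/2 = 249.

249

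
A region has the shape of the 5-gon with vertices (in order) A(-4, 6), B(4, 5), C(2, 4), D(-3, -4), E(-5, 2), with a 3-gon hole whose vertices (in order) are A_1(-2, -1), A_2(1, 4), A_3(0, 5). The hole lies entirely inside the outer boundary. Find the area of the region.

Outer boundary:
Apply the shoelace formula: 2A = Σ (x_i·y_{i+1} − x_{i+1}·y_i), indices taken mod 5.
Σ = (-44) + (6) + (4) + (-26) + (-22) = -82
Area = |Σ|/2 = 41.
Hole:
Apply the surveyor's formula: 2A = Σ (x_i·y_{i+1} − x_{i+1}·y_i), indices taken mod 3.
Σ = (-7) + (5) + (10) = 8
Area = |Σ|/2 = 4.
Net area = 41 − 4 = 37.

37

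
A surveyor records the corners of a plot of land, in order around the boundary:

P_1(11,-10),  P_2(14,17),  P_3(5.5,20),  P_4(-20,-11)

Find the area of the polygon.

587

Apply the surveyor's formula: 2A = Σ (x_i·y_{i+1} − x_{i+1}·y_i), indices taken mod 4.
Σ = (327) + (186.5) + (339.5) + (321) = 1174
Area = |Σ|/2 = 587.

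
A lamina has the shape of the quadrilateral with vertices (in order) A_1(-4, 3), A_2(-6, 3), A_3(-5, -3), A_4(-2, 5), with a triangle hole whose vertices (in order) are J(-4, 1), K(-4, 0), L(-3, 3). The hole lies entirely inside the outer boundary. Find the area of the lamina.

10.5

Outer boundary:
Apply the shoelace formula: 2A = Σ (x_i·y_{i+1} − x_{i+1}·y_i), indices taken mod 4.
Cross-terms: 6, 33, -31, 14  ⇒  Σ = 22
Area = |Σ|/2 = 11.
Hole:
Apply the surveyor's formula: 2A = Σ (x_i·y_{i+1} − x_{i+1}·y_i), indices taken mod 3.
Σ = (4) + (-12) + (9) = 1
Area = |Σ|/2 = 0.5.
Net area = 11 − 0.5 = 10.5.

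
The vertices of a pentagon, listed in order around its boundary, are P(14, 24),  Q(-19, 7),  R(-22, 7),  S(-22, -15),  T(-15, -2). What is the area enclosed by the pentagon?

273

Apply the shoelace formula: 2A = Σ (x_i·y_{i+1} − x_{i+1}·y_i), indices taken mod 5.
P→Q: (14)(7) − (-19)(24) = 554
Q→R: (-19)(7) − (-22)(7) = 21
R→S: (-22)(-15) − (-22)(7) = 484
S→T: (-22)(-2) − (-15)(-15) = -181
T→P: (-15)(24) − (14)(-2) = -332
Σ = 546
Area = |Σ|/2 = 273.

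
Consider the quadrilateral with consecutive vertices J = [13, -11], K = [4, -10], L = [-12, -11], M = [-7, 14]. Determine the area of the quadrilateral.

300

Apply the surveyor's formula: 2A = Σ (x_i·y_{i+1} − x_{i+1}·y_i), indices taken mod 4.
Σ = (-86) + (-164) + (-245) + (-105) = -600
Area = |Σ|/2 = 300.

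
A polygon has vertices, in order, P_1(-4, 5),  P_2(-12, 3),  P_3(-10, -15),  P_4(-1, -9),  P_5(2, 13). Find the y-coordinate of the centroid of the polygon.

Apply the shoelace formula. First the cross-terms c_i = x_i·y_{i+1} − x_{i+1}·y_i:
  48, 210, 75, 5, 62  ⇒  2A = 400, A = 200.
Then Σ (y_i + y_{i+1})·c_i = -2800, so ȳ = -2800 / (6·200) = -7/3.

-7/3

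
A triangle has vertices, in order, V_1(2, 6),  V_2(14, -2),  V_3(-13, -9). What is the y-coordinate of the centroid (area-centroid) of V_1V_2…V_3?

Apply the surveyor's formula. First the cross-terms c_i = x_i·y_{i+1} − x_{i+1}·y_i:
  -88, -152, -60  ⇒  2A = -300, A = -150.
Then Σ (y_i + y_{i+1})·c_i = 1500, so ȳ = 1500 / (6·(-150)) = -5/3.

-5/3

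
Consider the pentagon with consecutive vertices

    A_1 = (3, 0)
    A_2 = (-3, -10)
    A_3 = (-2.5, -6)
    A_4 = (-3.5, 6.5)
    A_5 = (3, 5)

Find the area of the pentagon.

63.125

Apply Gauss's area formula: 2A = Σ (x_i·y_{i+1} − x_{i+1}·y_i), indices taken mod 5.
Σ = (-30) + (-7) + (-37.25) + (-37) + (-15) = -126.25
Area = |Σ|/2 = 63.125.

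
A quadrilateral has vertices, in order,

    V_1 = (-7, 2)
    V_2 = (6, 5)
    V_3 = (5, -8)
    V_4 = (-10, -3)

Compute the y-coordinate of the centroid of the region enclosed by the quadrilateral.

Apply the surveyor's formula. First the cross-terms c_i = x_i·y_{i+1} − x_{i+1}·y_i:
  -47, -73, -95, -41  ⇒  2A = -256, A = -128.
Then Σ (y_i + y_{i+1})·c_i = 976, so ȳ = 976 / (6·(-128)) = -61/48.

-61/48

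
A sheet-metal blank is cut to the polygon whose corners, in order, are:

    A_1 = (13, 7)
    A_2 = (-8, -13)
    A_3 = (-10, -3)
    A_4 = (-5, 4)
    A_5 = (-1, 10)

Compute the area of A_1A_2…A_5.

228.5

Apply the shoelace formula: 2A = Σ (x_i·y_{i+1} − x_{i+1}·y_i), indices taken mod 5.
Σ = (-113) + (-106) + (-55) + (-46) + (-137) = -457
Area = |Σ|/2 = 228.5.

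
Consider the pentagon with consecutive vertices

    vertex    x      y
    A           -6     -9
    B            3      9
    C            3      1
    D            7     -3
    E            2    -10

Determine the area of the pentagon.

Cross-terms: -27, -24, -16, -64, -78  ⇒  Σ = -209
Area = |Σ|/2 = 104.5.

104.5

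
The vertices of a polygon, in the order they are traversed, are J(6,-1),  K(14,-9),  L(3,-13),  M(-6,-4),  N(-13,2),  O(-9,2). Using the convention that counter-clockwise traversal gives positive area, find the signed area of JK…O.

Cross-terms: -40, -155, -90, -64, -8, -3  ⇒  Σ = -360
Signed area = Σ/2 = -180 (negative ⇒ clockwise traversal).

-180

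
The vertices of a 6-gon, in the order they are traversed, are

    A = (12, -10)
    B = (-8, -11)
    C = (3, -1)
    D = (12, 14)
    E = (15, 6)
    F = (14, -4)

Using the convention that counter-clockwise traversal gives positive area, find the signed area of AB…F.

Apply the shoelace (surveyor's) formula: 2A = Σ (x_i·y_{i+1} − x_{i+1}·y_i), indices taken mod 6.
Cross-terms: -212, 41, 54, -138, -144, -92  ⇒  Σ = -491
Signed area = Σ/2 = -245.5 (negative ⇒ clockwise traversal).

-245.5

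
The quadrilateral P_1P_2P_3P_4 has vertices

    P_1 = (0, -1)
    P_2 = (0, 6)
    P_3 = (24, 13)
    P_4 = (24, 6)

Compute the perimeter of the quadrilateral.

|P_1P_2| = √((0)² + (7)²) = √49 = 7
|P_2P_3| = √((24)² + (7)²) = √625 = 25
|P_3P_4| = √((0)² + (-7)²) = √49 = 7
|P_4P_1| = √((-24)² + (-7)²) = √625 = 25
Perimeter = 7 + 25 + 7 + 25 = 64.

64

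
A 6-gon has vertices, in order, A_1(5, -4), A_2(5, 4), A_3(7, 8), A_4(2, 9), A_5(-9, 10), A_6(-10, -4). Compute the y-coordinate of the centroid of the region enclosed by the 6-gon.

533/198

Apply the surveyor's formula. First the cross-terms c_i = x_i·y_{i+1} − x_{i+1}·y_i:
  40, 12, 47, 101, 136, 60  ⇒  2A = 396, A = 198.
Then Σ (y_i + y_{i+1})·c_i = 3198, so ȳ = 3198 / (6·198) = 533/198.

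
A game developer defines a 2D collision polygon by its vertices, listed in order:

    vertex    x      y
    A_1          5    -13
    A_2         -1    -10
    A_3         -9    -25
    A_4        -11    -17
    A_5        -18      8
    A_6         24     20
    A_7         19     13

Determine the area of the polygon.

788

Apply the shoelace formula: 2A = Σ (x_i·y_{i+1} − x_{i+1}·y_i), indices taken mod 7.
Cross-terms: -63, -65, -122, -394, -552, -68, -312  ⇒  Σ = -1576
Area = |Σ|/2 = 788.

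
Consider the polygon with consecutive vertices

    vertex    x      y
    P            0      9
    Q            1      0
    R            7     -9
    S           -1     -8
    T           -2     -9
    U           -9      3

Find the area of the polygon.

Apply the shoelace (surveyor's) formula: 2A = Σ (x_i·y_{i+1} − x_{i+1}·y_i), indices taken mod 6.
P→Q: (0)(0) − (1)(9) = -9
Q→R: (1)(-9) − (7)(0) = -9
R→S: (7)(-8) − (-1)(-9) = -65
S→T: (-1)(-9) − (-2)(-8) = -7
T→U: (-2)(3) − (-9)(-9) = -87
U→P: (-9)(9) − (0)(3) = -81
Σ = -258
Area = |Σ|/2 = 129.

129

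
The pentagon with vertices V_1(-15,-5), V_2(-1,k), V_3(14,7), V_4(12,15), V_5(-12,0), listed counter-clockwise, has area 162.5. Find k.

1

Write out the shoelace sum; only the two edges meeting at V_2 involve k:
2·Area = [((-15)·k − (-1)·(-5)) + ((-1)·7 − 14·k)] + 366
       = -29·k + 354 = 325
⇒ k = 1.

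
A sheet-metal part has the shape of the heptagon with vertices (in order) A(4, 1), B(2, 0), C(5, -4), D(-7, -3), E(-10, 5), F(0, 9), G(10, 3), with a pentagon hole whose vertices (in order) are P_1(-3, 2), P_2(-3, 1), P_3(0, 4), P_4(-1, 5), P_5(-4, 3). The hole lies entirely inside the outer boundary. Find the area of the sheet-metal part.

Outer boundary:
Σ = (-2) + (-8) + (-43) + (-65) + (-90) + (-90) + (-2) = -300
Area = |Σ|/2 = 150.
Hole:
Σ = (3) + (-12) + (4) + (17) + (1) = 13
Area = |Σ|/2 = 6.5.
Net area = 150 − 6.5 = 143.5.

143.5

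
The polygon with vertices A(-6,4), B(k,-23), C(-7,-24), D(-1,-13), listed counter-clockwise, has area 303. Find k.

The doubled signed area Σ (x_i y_{i+1} − x_{i+1} y_i) is linear in k.
With k=0 it equals -38; the coefficient of k is -28 (from the two edges through B).
So -28·k + -38 = 2·303 = 606 ⇒ k = -23.

-23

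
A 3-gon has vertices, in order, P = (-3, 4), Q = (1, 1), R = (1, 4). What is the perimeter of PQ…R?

12

|PQ| = √((4)² + (-3)²) = √25 = 5
|QR| = √((0)² + (3)²) = √9 = 3
|RP| = √((-4)² + (0)²) = √16 = 4
Perimeter = 5 + 3 + 4 = 12.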